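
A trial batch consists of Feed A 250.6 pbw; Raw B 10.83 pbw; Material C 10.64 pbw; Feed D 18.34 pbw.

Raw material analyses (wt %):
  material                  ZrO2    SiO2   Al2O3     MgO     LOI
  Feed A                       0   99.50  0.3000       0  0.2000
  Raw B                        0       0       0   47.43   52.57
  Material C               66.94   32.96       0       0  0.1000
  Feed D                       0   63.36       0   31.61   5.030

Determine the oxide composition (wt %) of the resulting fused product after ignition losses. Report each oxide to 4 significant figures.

Glass mass = 283.3 pbw (batch 290.4 − LOI 7.128).
Composition: ZrO2 2.514%, SiO2 93.36%, Al2O3 0.2654%, MgO 3.860%

Intermediates are displayed with 4-significant-digit rounding as written; each numeric step runs at exact precision in all steps — a single rounding completes every reported figure; the derived quantities are rebuilt in full float precision (ignition loss, totals, glass mass, four oxide percentages, the yield) starting from the weights per 283.3 pbw of glass, exactly as printed in problem or answer.
Oxide-by-oxide delivered mass:
  ZrO2: 10.64·0.6694 = 7.122 pbw
  SiO2: 250.6·0.9950 + 10.64·0.3296 + 18.34·0.6336 = 264.5 pbw
  Al2O3: 250.6·0.003000 = 0.7518 pbw
  MgO: 10.83·0.4743 + 18.34·0.3161 = 10.93 pbw
LOI: 250.6·0.002000 + 10.83·0.5257 + 10.64·0.001000 + 18.34·0.05030 = 7.128 pbw
Glass mass = batch − LOI = 290.4 − 7.128 = 283.3 pbw (equal to the oxide-mass sum)
each wt % is 100 × oxide ÷ glass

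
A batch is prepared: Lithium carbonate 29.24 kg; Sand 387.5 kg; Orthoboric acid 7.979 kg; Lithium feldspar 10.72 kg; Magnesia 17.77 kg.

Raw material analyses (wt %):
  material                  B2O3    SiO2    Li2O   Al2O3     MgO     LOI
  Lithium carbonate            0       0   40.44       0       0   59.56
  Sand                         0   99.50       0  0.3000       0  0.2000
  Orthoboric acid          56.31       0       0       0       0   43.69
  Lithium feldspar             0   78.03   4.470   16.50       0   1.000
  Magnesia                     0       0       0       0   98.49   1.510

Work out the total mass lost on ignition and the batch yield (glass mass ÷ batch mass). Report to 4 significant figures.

Intermediates appear, with 4-significant-digit rounding, at each printed step; the working math keeps full precision from start to finish; each reported number is rounded only once. The derived quantities (the yield, glass mass, the totals, ignition loss, the five compositions) are re-derived starting from the weights at 431.2 kg of glass in full precision, precisely as stated by question or answer.
Ignition loss by material:
  Lithium carbonate: 29.24 × 0.5956 = 17.42 kg
  Sand: 387.5 × 0.002000 = 0.7750 kg
  Orthoboric acid: 7.979 × 0.4369 = 3.486 kg
  Lithium feldspar: 10.72 × 0.01000 = 0.1072 kg
  Magnesia: 17.77 × 0.01510 = 0.2683 kg
Total LOI = 22.05 kg
Glass = batch − LOI = 453.2 − 22.05 = 431.2 kg

LOI loss = 22.05 kg; glass = 431.2 kg; yield = 95.13%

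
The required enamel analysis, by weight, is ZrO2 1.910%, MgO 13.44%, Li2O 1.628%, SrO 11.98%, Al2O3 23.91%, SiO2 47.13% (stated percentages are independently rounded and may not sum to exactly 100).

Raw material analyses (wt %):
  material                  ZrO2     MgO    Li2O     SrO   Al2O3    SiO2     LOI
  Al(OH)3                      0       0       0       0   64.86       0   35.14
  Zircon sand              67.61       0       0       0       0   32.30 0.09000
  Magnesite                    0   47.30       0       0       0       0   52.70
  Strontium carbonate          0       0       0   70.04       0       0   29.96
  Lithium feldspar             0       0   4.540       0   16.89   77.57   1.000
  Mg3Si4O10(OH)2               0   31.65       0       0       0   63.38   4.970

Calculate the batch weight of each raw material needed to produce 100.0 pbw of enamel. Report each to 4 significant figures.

Full precision is maintained throughout — rounding to four significant digits extends to every mid-chain value as displayed — a single rounding completes each reported result. The derived quantities, which include six oxide percentages, totals, glass mass, yield, LOI, are rebuilt at exact precision, exactly as printed in the question or the answer, from the batch weights on 100.0 pbw of glass.
Target masses of each oxide per 100.0 pbw enamel:
  ZrO2: 1.910% × 100.0 = 1.910 pbw
  MgO: 13.44% × 100.0 = 13.44 pbw
  Li2O: 1.628% × 100.0 = 1.628 pbw
  SrO: 11.98% × 100.0 = 11.98 pbw
  Al2O3: 23.91% × 100.0 = 23.91 pbw
  SiO2: 47.13% × 100.0 = 47.13 pbw
Mass-balance tally per oxide given the weights on record, relative to the basis at hand (target by target, the sums agree given rounding of the digits):
  ZrO2: 2.825·0.6761 = 1.910 pbw (target 1.910 pbw)
  MgO: 8.987·0.4730 + 29.03·0.3165 = 13.44 pbw (target 13.44 pbw)
  Li2O: 35.86·0.04540 = 1.628 pbw (target 1.628 pbw)
  SrO: 17.10·0.7004 = 11.98 pbw (target 11.98 pbw)
  Al2O3: 27.53·0.6486 + 35.86·0.1689 = 23.91 pbw (target 23.91 pbw)
  SiO2: 2.825·0.3230 + 35.86·0.7757 + 29.03·0.6338 = 47.13 pbw (target 47.13 pbw)
Glass-mass bookkeeping: batch Σ − ignition loss = 99.99 pbw (targets for the oxides total 100.0 pbw; versus the stated basis of 100.0 pbw — rounding explains the deltas).
Batch total: Σ batch = 121.3 pbw; loss to ignition Σ batch·LOI = 21.34 pbw; glass ÷ batch gives a yield of 82.41%.

Batch per 100.0 pbw enamel:
  Al(OH)3: 27.53 pbw
  Zircon sand: 2.825 pbw
  Magnesite: 8.987 pbw
  Strontium carbonate: 17.10 pbw
  Lithium feldspar: 35.86 pbw
  Mg3Si4O10(OH)2: 29.03 pbw
Total batch = 121.3 pbw; LOI loss = 21.34 pbw; yield = 82.41%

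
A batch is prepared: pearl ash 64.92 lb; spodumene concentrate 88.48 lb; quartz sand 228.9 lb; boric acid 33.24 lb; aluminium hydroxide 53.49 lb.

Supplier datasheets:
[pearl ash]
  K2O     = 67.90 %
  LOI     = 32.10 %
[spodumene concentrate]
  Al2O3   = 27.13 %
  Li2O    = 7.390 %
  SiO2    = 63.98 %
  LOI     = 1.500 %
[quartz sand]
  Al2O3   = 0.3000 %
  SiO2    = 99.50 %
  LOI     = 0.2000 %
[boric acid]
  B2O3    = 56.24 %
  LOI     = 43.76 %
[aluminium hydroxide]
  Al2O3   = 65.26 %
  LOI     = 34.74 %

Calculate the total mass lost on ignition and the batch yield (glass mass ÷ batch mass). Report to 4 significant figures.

LOI loss = 55.75 lb; glass = 413.3 lb; yield = 88.11%

Full float precision is held in every operation. The intermediate values are displayed, with 4-significant-figure rounding, alongside each step. Every reported value receives exactly one rounding; the derived quantities (yield, ignition loss, five oxide percentages, net glass mass, the totals) are computed from the batch weights at 413.3 lb of glass at full float precision, as they appear in the problem or answer text.
Material-by-material LOI:
  pearl ash: 64.92 × 0.3210 = 20.84 lb
  spodumene concentrate: 88.48 × 0.01500 = 1.327 lb
  quartz sand: 228.9 × 0.002000 = 0.4578 lb
  boric acid: 33.24 × 0.4376 = 14.55 lb
  aluminium hydroxide: 53.49 × 0.3474 = 18.58 lb
Total LOI = 55.75 lb
Glass = batch − LOI = 469.0 − 55.75 = 413.3 lb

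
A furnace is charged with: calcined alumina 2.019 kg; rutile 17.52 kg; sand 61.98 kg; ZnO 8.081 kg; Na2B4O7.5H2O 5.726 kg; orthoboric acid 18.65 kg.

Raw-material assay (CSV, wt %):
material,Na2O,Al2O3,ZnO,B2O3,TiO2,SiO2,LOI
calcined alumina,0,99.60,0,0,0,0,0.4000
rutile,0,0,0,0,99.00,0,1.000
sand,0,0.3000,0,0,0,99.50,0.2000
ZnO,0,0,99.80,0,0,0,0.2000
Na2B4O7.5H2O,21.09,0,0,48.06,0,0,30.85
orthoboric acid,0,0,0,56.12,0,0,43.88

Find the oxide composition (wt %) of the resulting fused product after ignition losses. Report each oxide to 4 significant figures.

Glass mass = 103.7 kg (batch 114.0 − LOI 10.27).
Composition: Na2O 1.164%, Al2O3 2.118%, ZnO 7.777%, B2O3 12.75%, TiO2 16.73%, SiO2 59.47%

All internal work holds exact precision end to end. Mid-chain values are printed, rounded to 4 significant figures, between the steps — each reported figure receives exactly one rounding. Derived quantities, including the totals, six oxide percentages, the yield, LOI, net glass mass, are carried using the weight values per 103.7 kg of glass at exact precision, as written in question or answer.
Mass of each oxide from the mix:
  Na2O: 5.726·0.2109 = 1.208 kg
  Al2O3: 2.019·0.9960 + 61.98·0.003000 = 2.197 kg
  ZnO: 8.081·0.9980 = 8.065 kg
  B2O3: 5.726·0.4806 + 18.65·0.5612 = 13.22 kg
  TiO2: 17.52·0.9900 = 17.34 kg
  SiO2: 61.98·0.9950 = 61.67 kg
LOI: 2.019·0.004000 + 17.52·0.01000 + 61.98·0.002000 + 8.081·0.002000 + 5.726·0.3085 + 18.65·0.4388 = 10.27 kg
Resulting glass, batch − LOI: 114.0 − 10.27 = 103.7 kg (= the summed oxide contributions)
oxide / glass × 100 gives the wt %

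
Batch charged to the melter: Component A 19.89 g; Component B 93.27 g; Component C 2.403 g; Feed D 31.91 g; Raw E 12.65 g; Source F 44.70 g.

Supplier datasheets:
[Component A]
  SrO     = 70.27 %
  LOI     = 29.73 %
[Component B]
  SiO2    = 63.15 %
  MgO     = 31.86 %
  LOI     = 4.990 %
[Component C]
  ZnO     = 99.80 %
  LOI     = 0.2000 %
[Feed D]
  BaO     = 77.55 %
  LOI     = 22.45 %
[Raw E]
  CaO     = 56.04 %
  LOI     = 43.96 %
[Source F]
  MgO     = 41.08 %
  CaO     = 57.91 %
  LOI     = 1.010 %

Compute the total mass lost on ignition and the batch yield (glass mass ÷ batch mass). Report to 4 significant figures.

Intermediates are displayed rounded to four significant digits within the worked lines; the whole derivation carries exact precision at each step — each reported figure takes exactly one rounding; the derived quantities (glass mass, six oxide percentages, the totals, ignition loss, yield) are carried starting from the weights for 181.1 g of glass at full precision exactly as printed in the problem or the answer.
Loss on ignition, line by line:
  Component A: 19.89 × 0.2973 = 5.913 g
  Component B: 93.27 × 0.04990 = 4.654 g
  Component C: 2.403 × 0.002000 = 0.004806 g
  Feed D: 31.91 × 0.2245 = 7.164 g
  Raw E: 12.65 × 0.4396 = 5.561 g
  Source F: 44.70 × 0.01010 = 0.4515 g
Total LOI = 23.75 g
Glass = batch − LOI = 204.8 − 23.75 = 181.1 g

LOI loss = 23.75 g; glass = 181.1 g; yield = 88.41%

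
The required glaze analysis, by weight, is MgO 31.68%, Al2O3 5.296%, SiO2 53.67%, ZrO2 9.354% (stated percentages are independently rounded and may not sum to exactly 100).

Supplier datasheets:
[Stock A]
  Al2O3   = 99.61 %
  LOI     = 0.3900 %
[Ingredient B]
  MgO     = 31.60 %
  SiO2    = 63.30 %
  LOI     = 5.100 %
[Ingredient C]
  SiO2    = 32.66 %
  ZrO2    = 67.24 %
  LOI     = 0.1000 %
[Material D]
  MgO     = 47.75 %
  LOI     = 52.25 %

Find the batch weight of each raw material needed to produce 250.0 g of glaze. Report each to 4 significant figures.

In-progress results are printed (rounded to four significant figures) in the working — every computation maintains full float precision in every operation; a single rounding completes every reported figure — all derived quantities, which include LOI, yield, the four compositions, totals, net glass mass, are computed in exact precision, exactly as shown in problem or answer, from the batch weights for 250.0 g of glass.
Target masses of each oxide per 250.0 g glaze:
  MgO: 31.68% × 250.0 = 79.20 g
  Al2O3: 5.296% × 250.0 = 13.24 g
  SiO2: 53.67% × 250.0 = 134.2 g
  ZrO2: 9.354% × 250.0 = 23.38 g
Balance tally, oxide-wise, working from each reported weight, on the stated basis (sums match the target masses modulo rounding of the values):
  MgO: 194.0·0.3160 + 37.46·0.4775 = 79.19 g (target 79.20 g)
  Al2O3: 13.29·0.9961 = 13.24 g (target 13.24 g)
  SiO2: 194.0·0.6330 + 34.78·0.3266 = 134.2 g (target 134.2 g)
  ZrO2: 34.78·0.6724 = 23.39 g (target 23.38 g)
Glass-mass bookkeeping: total charge less LOI = 250.0 g (targets for the oxides total 250.0 g; stated basis 250.0 g — differing by rounding only).
Total batch = Σ batch = 279.5 g; the LOI term Σ batch·LOI equals 29.55 g; yield: glass divided by total = 89.43%.

Batch per 250.0 g glaze:
  Stock A: 13.29 g
  Ingredient B: 194.0 g
  Ingredient C: 34.78 g
  Material D: 37.46 g
Total batch = 279.5 g; LOI loss = 29.55 g; yield = 89.43%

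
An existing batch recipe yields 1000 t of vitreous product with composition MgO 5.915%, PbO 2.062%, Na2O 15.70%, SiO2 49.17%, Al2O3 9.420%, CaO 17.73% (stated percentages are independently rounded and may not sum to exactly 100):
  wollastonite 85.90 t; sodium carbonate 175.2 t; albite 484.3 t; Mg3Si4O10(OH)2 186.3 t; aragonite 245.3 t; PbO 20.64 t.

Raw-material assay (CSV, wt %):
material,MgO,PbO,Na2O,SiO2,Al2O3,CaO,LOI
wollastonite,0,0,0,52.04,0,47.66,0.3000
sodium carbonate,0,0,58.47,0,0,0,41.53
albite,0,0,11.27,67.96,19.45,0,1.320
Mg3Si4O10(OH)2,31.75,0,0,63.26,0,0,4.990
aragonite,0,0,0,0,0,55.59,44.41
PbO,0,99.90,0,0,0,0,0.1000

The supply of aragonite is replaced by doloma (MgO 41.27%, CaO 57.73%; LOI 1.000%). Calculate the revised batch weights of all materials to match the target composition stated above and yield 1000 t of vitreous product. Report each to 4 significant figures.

Full precision is kept in every operation. Mid-chain values are shown, with 4-significant-digit rounding, on the page; each reported figure takes just one rounding. The derived quantities, which include yield, ignition loss, the six compositions, totals, glass mass, are re-derived at full precision, as quoted within the problem or the answer, using the weight values on 1000 t of glass.
Per-oxide target masses for 1000 t vitreous product:
  MgO: 5.915% × 1000 = 59.15 t
  PbO: 2.062% × 1000 = 20.62 t
  Na2O: 15.70% × 1000 = 157.0 t
  SiO2: 49.17% × 1000 = 491.7 t
  Al2O3: 9.420% × 1000 = 94.20 t
  CaO: 17.73% × 1000 = 177.3 t
Checking each oxide sum per the reported batch figures, at the basis given (every target is met by its sum net of answer rounding effects):
  MgO: 53.07·0.3175 + 102.5·0.4127 = 59.15 t (target 59.15 t)
  PbO: 20.64·0.9990 = 20.62 t (target 20.62 t)
  Na2O: 175.2·0.5847 + 484.3·0.1127 = 157.0 t (target 157.0 t)
  SiO2: 247.9·0.5204 + 484.3·0.6796 + 53.07·0.6326 = 491.7 t (target 491.7 t)
  Al2O3: 484.3·0.1945 = 94.20 t (target 94.20 t)
  CaO: 247.9·0.4766 + 102.5·0.5773 = 177.3 t (target 177.3 t)
Auditing the glass mass value: total batch − LOI = 1000 t (summing oxide targets gives 1000 t; stated basis 1000 t — differing by rounding only).
Adding the batch up: Σ batch = 1084 t; LOI loss = Σ batch·LOI = 83.59 t; yield, glass over the total, = 92.29%.

Revised batch per 1000 t vitreous product:
  wollastonite: 247.9 t
  sodium carbonate: 175.2 t
  albite: 484.3 t
  Mg3Si4O10(OH)2: 53.07 t
  doloma: 102.5 t
  PbO: 20.64 t
Total batch = 1084 t; LOI loss = 83.59 t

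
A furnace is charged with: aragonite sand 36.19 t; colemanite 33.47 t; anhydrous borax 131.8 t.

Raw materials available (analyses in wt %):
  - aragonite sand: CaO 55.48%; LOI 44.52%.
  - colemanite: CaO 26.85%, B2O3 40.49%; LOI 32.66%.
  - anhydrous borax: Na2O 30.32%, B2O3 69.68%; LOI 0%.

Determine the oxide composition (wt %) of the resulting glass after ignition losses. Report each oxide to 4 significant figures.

Glass mass = 174.4 t (batch 201.5 − LOI 27.04).
Composition: Na2O 22.91%, CaO 16.66%, B2O3 60.42%

Each numeric step keeps full float precision in every operation — intermediates appear, with 4-significant-figure rounding, as written. Exactly one rounding goes into every reported figure — the derived quantities are carried from the weighed amounts at 174.4 t of glass at exact precision (three oxide percentages, the yield, net glass mass, the totals, ignition loss) as quoted within the problem or the answer.
Oxide masses out of the charge:
  Na2O: 131.8·0.3032 = 39.96 t
  CaO: 36.19·0.5548 + 33.47·0.2685 = 29.06 t
  B2O3: 33.47·0.4049 + 131.8·0.6968 = 105.4 t
LOI: 36.19·0.4452 + 33.47·0.3266 = 27.04 t
batch − LOI leaves glass = 201.5 − 27.04 = 174.4 t (consistent with Σ oxide mass)
each oxide over glass, ×100, is wt %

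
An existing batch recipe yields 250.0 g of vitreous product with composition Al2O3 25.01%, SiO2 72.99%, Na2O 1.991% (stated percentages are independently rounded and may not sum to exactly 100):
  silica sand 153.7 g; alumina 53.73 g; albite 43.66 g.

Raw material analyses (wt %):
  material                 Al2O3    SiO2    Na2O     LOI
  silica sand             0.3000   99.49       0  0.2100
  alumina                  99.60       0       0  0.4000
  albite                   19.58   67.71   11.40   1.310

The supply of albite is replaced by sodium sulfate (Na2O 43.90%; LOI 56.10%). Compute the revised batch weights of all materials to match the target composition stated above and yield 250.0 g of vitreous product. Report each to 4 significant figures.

The intermediate values are displayed, rounded to four significant digits, within the worked lines — all internal work keeps full precision through every step — every reported value takes just one rounding. Derived quantities are recomputed in full precision (totals, the yield, the three compositions, glass mass, ignition loss) from the weighed amounts for 250.0 g of glass as written in the problem or the answer.
The oxide mass targets at 250.0 g vitreous product:
  Al2O3: 25.01% × 250.0 = 62.52 g
  SiO2: 72.99% × 250.0 = 182.5 g
  Na2O: 1.991% × 250.0 = 4.978 g
Balance tally, oxide-wise, applying the batch weights above, relative to the basis at hand (delivered sums recover each target once rounding is allowed for):
  Al2O3: 183.4·0.003000 + 62.22·0.9960 = 62.52 g (target 62.52 g)
  SiO2: 183.4·0.9949 = 182.5 g (target 182.5 g)
  Na2O: 11.34·0.4390 = 4.978 g (target 4.978 g)
Glass mass check: the batch minus its LOI: 250.0 g (the Σ of target masses is 250.0 g; versus the stated basis of 250.0 g — deltas are rounding alone).
Adding the batch up: Σ batch = 257.0 g; ignition loss, Σ(batch × LOI) = 6.996 g; as yield: glass ÷ batch → 97.28%.

Revised batch per 250.0 g vitreous product:
  silica sand: 183.4 g
  alumina: 62.22 g
  sodium sulfate: 11.34 g
Total batch = 257.0 g; LOI loss = 6.996 g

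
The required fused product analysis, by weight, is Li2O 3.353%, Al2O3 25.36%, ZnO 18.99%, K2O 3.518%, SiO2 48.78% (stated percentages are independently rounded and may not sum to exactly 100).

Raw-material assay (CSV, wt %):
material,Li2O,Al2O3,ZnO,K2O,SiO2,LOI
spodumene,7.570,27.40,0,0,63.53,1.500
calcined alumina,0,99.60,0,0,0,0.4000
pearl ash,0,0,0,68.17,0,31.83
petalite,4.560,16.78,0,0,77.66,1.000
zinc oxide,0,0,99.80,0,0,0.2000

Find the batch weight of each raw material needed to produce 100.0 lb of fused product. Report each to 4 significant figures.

Batch per 100.0 lb fused product:
  spodumene: 12.73 lb
  calcined alumina: 13.13 lb
  pearl ash: 5.161 lb
  petalite: 52.40 lb
  zinc oxide: 19.03 lb
Total batch = 102.5 lb; LOI loss = 2.448 lb; yield = 97.61%

All internal work runs at exact precision at all times. Mid-chain values are printed (rounded to four significant figures) when written out. Each reported result includes exactly one rounding — the derived quantities (the yield, five oxide percentages, totals, ignition loss, net glass mass) are computed at exact precision from the batch weights on 100.0 lb of glass, as they appear in the problem or answer text.
Target oxide masses per 100.0 lb fused product:
  Li2O: 3.353% × 100.0 = 3.353 lb
  Al2O3: 25.36% × 100.0 = 25.36 lb
  ZnO: 18.99% × 100.0 = 18.99 lb
  K2O: 3.518% × 100.0 = 3.518 lb
  SiO2: 48.78% × 100.0 = 48.78 lb
Verifying the oxide balance from the weights as reported, versus the basis set out (sums match the target masses up to rounding of the answer):
  Li2O: 12.73·0.07570 + 52.40·0.04560 = 3.353 lb (target 3.353 lb)
  Al2O3: 12.73·0.2740 + 13.13·0.9960 + 52.40·0.1678 = 25.36 lb (target 25.36 lb)
  ZnO: 19.03·0.9980 = 18.99 lb (target 18.99 lb)
  K2O: 5.161·0.6817 = 3.518 lb (target 3.518 lb)
  SiO2: 12.73·0.6353 + 52.40·0.7766 = 48.78 lb (target 48.78 lb)
Auditing the glass mass value: net batch after ignition = 100.0 lb (the targets, summed, come to 100.0 lb; against the stated basis, 100.0 lb — a pure rounding effect).
Batch grand total — Σ batch = 102.5 lb; ignition loss, Σ(batch × LOI) = 2.448 lb; yield: glass divided by total = 97.61%.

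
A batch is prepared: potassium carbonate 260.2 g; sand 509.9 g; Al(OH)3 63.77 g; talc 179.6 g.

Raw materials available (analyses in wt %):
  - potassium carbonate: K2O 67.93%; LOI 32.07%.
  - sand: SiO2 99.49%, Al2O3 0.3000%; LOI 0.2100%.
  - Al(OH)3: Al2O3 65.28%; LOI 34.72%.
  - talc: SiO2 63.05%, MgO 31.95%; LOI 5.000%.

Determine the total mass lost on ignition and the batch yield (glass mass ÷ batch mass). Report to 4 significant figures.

LOI loss = 115.6 g; glass = 897.8 g; yield = 88.59%

The intermediate values are printed rounded to 4 significant digits when written out. Full float precision is held at each step; a single rounding completes each reported number — the derived quantities (LOI, the totals, net glass mass, four oxide percentages, yield) are re-derived in full float precision using the weight values for 897.8 g of glass precisely as stated by the problem or the answer.
Loss on ignition, line by line:
  potassium carbonate: 260.2 × 0.3207 = 83.45 g
  sand: 509.9 × 0.002100 = 1.071 g
  Al(OH)3: 63.77 × 0.3472 = 22.14 g
  talc: 179.6 × 0.05000 = 8.980 g
Total LOI = 115.6 g
Glass = batch − LOI = 1013 − 115.6 = 897.8 g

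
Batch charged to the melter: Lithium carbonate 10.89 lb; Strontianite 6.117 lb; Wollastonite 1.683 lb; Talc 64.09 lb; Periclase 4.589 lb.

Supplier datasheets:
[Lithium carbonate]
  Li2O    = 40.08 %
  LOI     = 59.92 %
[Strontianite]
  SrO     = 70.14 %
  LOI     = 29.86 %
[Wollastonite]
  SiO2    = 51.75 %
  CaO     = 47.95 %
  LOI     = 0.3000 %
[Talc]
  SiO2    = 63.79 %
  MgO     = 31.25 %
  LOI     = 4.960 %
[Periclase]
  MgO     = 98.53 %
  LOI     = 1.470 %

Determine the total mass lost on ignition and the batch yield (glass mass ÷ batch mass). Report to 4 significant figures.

LOI loss = 11.60 lb; glass = 75.77 lb; yield = 86.72%

The intermediate values are displayed (rounded to 4 significant digits) within the worked lines — all internal work keeps full float precision at every stage; a single rounding produces each reported figure — derived quantities (LOI, five oxide percentages, net glass mass, the totals, the yield) are computed in full precision from the weighed amounts on 75.77 lb of glass as set out in the problem or answer text.
Loss on ignition, line by line:
  Lithium carbonate: 10.89 × 0.5992 = 6.525 lb
  Strontianite: 6.117 × 0.2986 = 1.827 lb
  Wollastonite: 1.683 × 0.003000 = 0.005049 lb
  Talc: 64.09 × 0.04960 = 3.179 lb
  Periclase: 4.589 × 0.01470 = 0.06746 lb
Total LOI = 11.60 lb
Glass = batch − LOI = 87.37 − 11.60 = 75.77 lb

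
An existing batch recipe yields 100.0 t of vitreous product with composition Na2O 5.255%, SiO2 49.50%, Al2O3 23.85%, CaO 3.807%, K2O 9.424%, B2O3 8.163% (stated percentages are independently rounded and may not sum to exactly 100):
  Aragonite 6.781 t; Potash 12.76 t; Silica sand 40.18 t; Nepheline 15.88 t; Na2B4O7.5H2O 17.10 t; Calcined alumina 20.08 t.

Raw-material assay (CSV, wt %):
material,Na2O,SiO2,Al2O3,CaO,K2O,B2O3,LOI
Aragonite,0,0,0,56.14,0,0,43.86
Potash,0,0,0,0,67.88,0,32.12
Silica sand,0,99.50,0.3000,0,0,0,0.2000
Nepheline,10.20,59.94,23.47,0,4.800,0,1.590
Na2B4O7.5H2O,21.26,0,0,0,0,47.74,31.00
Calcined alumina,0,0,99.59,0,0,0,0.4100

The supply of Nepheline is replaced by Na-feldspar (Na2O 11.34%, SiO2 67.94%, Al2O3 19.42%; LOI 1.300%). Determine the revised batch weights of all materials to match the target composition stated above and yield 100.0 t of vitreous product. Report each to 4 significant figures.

The working math holds full precision from first step to last. The intermediate values are displayed, rounded to 4 significant digits, when written out; every reported result is rounded once only; derived quantities (the yield, LOI, six oxide percentages, glass mass, totals) are carried at full float precision using the weight values per 100.0 t of glass exactly as printed in either problem or answer.
Oxide-by-oxide targets in 100.0 t vitreous product:
  Na2O: 5.255% × 100.0 = 5.255 t
  SiO2: 49.50% × 100.0 = 49.50 t
  Al2O3: 23.85% × 100.0 = 23.85 t
  CaO: 3.807% × 100.0 = 3.807 t
  K2O: 9.424% × 100.0 = 9.424 t
  B2O3: 8.163% × 100.0 = 8.163 t
Balance tally, oxide-wise, applying the batch weights above, under the basis named above (target by target, the sums agree given rounding of the digits):
  Na2O: 14.28·0.1134 + 17.10·0.2126 = 5.255 t (target 5.255 t)
  SiO2: 40.00·0.9950 + 14.28·0.6794 = 49.50 t (target 49.50 t)
  Al2O3: 40.00·0.003000 + 14.28·0.1942 + 21.04·0.9959 = 23.85 t (target 23.85 t)
  CaO: 6.781·0.5614 = 3.807 t (target 3.807 t)
  K2O: 13.88·0.6788 = 9.422 t (target 9.424 t)
  B2O3: 17.10·0.4774 = 8.164 t (target 8.163 t)
Glass-mass closure: net batch after ignition = 100.0 t (per-oxide target masses sum to 100.0 t; versus the stated basis of 100.0 t — gaps are rounding artifacts).
Adding the batch up: Σ batch = 113.1 t; LOI loss = Σ batch·LOI = 13.09 t; glass ÷ batch gives a yield of 88.43%.

Revised batch per 100.0 t vitreous product:
  Aragonite: 6.781 t
  Potash: 13.88 t
  Silica sand: 40.00 t
  Na-feldspar: 14.28 t
  Na2B4O7.5H2O: 17.10 t
  Calcined alumina: 21.04 t
Total batch = 113.1 t; LOI loss = 13.09 t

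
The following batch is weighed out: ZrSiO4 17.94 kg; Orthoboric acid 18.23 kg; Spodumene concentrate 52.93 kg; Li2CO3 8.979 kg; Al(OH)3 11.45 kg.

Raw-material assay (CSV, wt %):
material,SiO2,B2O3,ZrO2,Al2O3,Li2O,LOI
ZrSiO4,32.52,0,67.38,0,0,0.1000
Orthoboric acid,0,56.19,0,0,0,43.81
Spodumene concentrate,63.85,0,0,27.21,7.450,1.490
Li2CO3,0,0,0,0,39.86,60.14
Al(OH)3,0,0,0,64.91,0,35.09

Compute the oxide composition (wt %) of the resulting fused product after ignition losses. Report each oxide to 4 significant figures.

Glass mass = 91.32 kg (batch 109.5 − LOI 18.21).
Composition: SiO2 43.40%, B2O3 11.22%, ZrO2 13.24%, Al2O3 23.91%, Li2O 8.237%

Full precision is carried at each step. In-progress results are shown, with 4-significant-figure rounding, when written out. Every reported number carries a single rounding; all derived quantities, including the totals, yield, the five compositions, glass mass, ignition loss, are computed using the weight values for 91.32 kg of glass in full float precision, exactly as printed in the question or the answer.
Mass of each oxide from the mix:
  SiO2: 17.94·0.3252 + 52.93·0.6385 = 39.63 kg
  B2O3: 18.23·0.5619 = 10.24 kg
  ZrO2: 17.94·0.6738 = 12.09 kg
  Al2O3: 52.93·0.2721 + 11.45·0.6491 = 21.83 kg
  Li2O: 52.93·0.07450 + 8.979·0.3986 = 7.522 kg
LOI: 17.94·0.001000 + 18.23·0.4381 + 52.93·0.01490 + 8.979·0.6014 + 11.45·0.3509 = 18.21 kg
Net of LOI, the glass mass = 109.5 − 18.21 = 91.32 kg (= the summed oxide contributions)
wt % = 100 × oxide mass / glass mass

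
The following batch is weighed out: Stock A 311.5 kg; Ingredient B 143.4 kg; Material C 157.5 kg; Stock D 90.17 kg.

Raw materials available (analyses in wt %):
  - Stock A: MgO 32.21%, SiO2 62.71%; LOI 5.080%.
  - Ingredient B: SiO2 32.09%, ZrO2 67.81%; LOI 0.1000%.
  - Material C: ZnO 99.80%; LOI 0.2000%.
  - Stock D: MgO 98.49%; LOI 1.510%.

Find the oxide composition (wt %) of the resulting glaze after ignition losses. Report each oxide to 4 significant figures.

Values along the way are printed rounded to four significant digits at each printed step — the whole derivation carries exact precision at every stage; each reported figure is rounded only once — all derived quantities are recomputed at exact precision (LOI, the totals, the yield, net glass mass, four oxide percentages) starting from the weights on 684.9 kg of glass as set out in question or answer.
What the batch supplies per oxide:
  MgO: 311.5·0.3221 + 90.17·0.9849 = 189.1 kg
  SiO2: 311.5·0.6271 + 143.4·0.3209 = 241.4 kg
  ZnO: 157.5·0.9980 = 157.2 kg
  ZrO2: 143.4·0.6781 = 97.24 kg
LOI: 311.5·0.05080 + 143.4·0.001000 + 157.5·0.002000 + 90.17·0.01510 = 17.64 kg
Glass mass = batch − LOI = 702.6 − 17.64 = 684.9 kg (consistent with Σ oxide mass)
each oxide over glass, ×100, is wt %

Glass mass = 684.9 kg (batch 702.6 − LOI 17.64).
Composition: MgO 27.62%, SiO2 35.24%, ZnO 22.95%, ZrO2 14.20%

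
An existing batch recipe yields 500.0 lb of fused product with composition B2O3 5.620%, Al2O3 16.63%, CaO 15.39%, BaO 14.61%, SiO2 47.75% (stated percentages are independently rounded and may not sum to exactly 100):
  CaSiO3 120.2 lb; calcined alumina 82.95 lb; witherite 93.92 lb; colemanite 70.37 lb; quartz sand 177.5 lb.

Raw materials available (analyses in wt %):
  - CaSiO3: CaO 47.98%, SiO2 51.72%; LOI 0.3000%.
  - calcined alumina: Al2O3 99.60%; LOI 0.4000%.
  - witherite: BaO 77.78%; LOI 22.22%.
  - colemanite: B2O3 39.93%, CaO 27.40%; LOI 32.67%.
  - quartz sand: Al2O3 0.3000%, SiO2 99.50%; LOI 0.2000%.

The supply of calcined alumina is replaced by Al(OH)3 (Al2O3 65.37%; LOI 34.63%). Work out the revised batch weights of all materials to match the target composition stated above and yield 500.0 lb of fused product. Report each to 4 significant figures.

Revised batch per 500.0 lb fused product:
  CaSiO3: 120.2 lb
  Al(OH)3: 126.4 lb
  witherite: 93.92 lb
  colemanite: 70.37 lb
  quartz sand: 177.5 lb
Total batch = 588.4 lb; LOI loss = 88.35 lb

In-progress results are shown, rounded to four significant digits, when written out; every computation keeps exact precision through the solve — each reported result carries a single rounding — derived quantities (net glass mass, the five compositions, totals, LOI, yield) are computed at exact precision from the weighed amounts on 500.0 lb of glass, as given in the problem or the answer.
Per-oxide target masses for 500.0 lb fused product:
  B2O3: 5.620% × 500.0 = 28.10 lb
  Al2O3: 16.63% × 500.0 = 83.15 lb
  CaO: 15.39% × 500.0 = 76.95 lb
  BaO: 14.61% × 500.0 = 73.05 lb
  SiO2: 47.75% × 500.0 = 238.8 lb
Oxide-by-oxide audit working from each reported weight, at the basis given (summed amounts equal target values net of answer rounding effects):
  B2O3: 70.37·0.3993 = 28.10 lb (target 28.10 lb)
  Al2O3: 126.4·0.6537 + 177.5·0.003000 = 83.16 lb (target 83.15 lb)
  CaO: 120.2·0.4798 + 70.37·0.2740 = 76.95 lb (target 76.95 lb)
  BaO: 93.92·0.7778 = 73.05 lb (target 73.05 lb)
  SiO2: 120.2·0.5172 + 177.5·0.9950 = 238.8 lb (target 238.8 lb)
Glass-mass closure: total batch − LOI = 500.0 lb (per-oxide target masses sum to 500.0 lb; with the basis standing at 500.0 lb — rounding explains the deltas).
Batch total: Σ batch = 588.4 lb; the LOI term Σ batch·LOI equals 88.35 lb; yield: glass divided by total = 84.98%.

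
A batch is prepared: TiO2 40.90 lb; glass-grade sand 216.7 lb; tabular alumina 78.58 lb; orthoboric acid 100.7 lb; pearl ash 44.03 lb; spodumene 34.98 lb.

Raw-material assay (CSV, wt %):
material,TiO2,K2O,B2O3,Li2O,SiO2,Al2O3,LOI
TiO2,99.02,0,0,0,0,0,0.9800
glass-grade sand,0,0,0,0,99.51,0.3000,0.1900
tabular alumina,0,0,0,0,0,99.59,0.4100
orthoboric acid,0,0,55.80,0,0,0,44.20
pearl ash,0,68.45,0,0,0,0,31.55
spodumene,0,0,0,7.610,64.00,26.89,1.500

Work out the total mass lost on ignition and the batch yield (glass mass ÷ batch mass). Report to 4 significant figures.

LOI loss = 60.06 lb; glass = 455.8 lb; yield = 88.36%

Intermediates appear with 4-significant-figure rounding in the working; each numeric step carries full float precision at each step. A single rounding yields every reported value — derived quantities, including totals, net glass mass, the six compositions, the yield, ignition loss, are carried from the weighed amounts on 455.8 lb of glass at full precision exactly as shown in the problem or the answer.
Per-material ignition loss:
  TiO2: 40.90 × 0.009800 = 0.4008 lb
  glass-grade sand: 216.7 × 0.001900 = 0.4117 lb
  tabular alumina: 78.58 × 0.004100 = 0.3222 lb
  orthoboric acid: 100.7 × 0.4420 = 44.51 lb
  pearl ash: 44.03 × 0.3155 = 13.89 lb
  spodumene: 34.98 × 0.01500 = 0.5247 lb
Total LOI = 60.06 lb
Glass = batch − LOI = 515.9 − 60.06 = 455.8 lb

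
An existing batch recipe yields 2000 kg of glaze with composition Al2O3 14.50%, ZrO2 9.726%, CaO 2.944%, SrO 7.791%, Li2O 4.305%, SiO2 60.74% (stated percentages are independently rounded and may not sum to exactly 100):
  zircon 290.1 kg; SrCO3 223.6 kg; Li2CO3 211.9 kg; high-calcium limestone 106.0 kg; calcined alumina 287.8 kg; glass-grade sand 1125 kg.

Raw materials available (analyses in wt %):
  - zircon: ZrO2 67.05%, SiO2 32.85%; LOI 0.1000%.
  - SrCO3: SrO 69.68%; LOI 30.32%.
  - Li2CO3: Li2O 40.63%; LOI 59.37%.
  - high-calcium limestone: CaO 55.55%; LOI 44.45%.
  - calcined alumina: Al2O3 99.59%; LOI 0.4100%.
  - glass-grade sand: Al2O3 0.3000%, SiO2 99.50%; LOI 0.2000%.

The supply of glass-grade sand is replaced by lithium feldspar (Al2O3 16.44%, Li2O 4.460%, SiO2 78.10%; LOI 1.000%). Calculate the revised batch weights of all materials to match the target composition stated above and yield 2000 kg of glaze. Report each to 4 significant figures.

All internal work carries exact precision all the way through — working values are shown rounded to 4 significant digits alongside each step; each reported number is rounded a single time. Derived quantities, including totals, yield, LOI, glass mass, six oxide percentages, are computed from the weighed amounts at 2000 kg of glass in full precision precisely as stated by problem or answer.
Target oxide masses per 2000 kg glaze:
  Al2O3: 14.50% × 2000 = 290.0 kg
  ZrO2: 9.726% × 2000 = 194.5 kg
  CaO: 2.944% × 2000 = 58.88 kg
  SrO: 7.791% × 2000 = 155.8 kg
  Li2O: 4.305% × 2000 = 86.10 kg
  SiO2: 60.74% × 2000 = 1215 kg
Sums-versus-targets review on the weights just shown, for the quoted basis mass (sums match the target masses given rounding of the digits):
  Al2O3: 54.57·0.9959 + 1433·0.1644 = 289.9 kg (target 290.0 kg)
  ZrO2: 290.1·0.6705 = 194.5 kg (target 194.5 kg)
  CaO: 106.0·0.5555 = 58.88 kg (target 58.88 kg)
  SrO: 223.6·0.6968 = 155.8 kg (target 155.8 kg)
  Li2O: 54.56·0.4063 + 1433·0.04460 = 86.08 kg (target 86.10 kg)
  SiO2: 290.1·0.3285 + 1433·0.7810 = 1214 kg (target 1215 kg)
Glass-mass sanity pass: Σ batch − LOI loss = 2000 kg (per-oxide target masses sum to 2000 kg; the stated basis being 2000 kg — a pure rounding effect).
Adding the batch up: Σ batch = 2162 kg; the LOI term Σ batch·LOI equals 162.1 kg; yield: glass divided by total = 92.50%.

Revised batch per 2000 kg glaze:
  zircon: 290.1 kg
  SrCO3: 223.6 kg
  Li2CO3: 54.56 kg
  high-calcium limestone: 106.0 kg
  calcined alumina: 54.57 kg
  lithium feldspar: 1433 kg
Total batch = 2162 kg; LOI loss = 162.1 kg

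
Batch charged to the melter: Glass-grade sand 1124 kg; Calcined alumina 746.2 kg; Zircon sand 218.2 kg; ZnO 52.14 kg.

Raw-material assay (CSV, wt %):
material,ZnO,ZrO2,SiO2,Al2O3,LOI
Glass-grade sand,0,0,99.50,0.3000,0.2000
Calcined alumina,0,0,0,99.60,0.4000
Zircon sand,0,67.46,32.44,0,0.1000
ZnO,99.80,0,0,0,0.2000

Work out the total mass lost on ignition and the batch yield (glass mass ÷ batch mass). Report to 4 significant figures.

Rounding to 4 significant figures governs every in-between result as displayed — exact precision is kept from start to finish; a single rounding completes every reported figure — all derived quantities, including totals, yield, glass mass, LOI, the four compositions, are computed starting from the weights for 2135 kg of glass in exact precision exactly as shown in problem or answer.
Per-material ignition loss:
  Glass-grade sand: 1124 × 0.002000 = 2.248 kg
  Calcined alumina: 746.2 × 0.004000 = 2.985 kg
  Zircon sand: 218.2 × 0.001000 = 0.2182 kg
  ZnO: 52.14 × 0.002000 = 0.1043 kg
Total LOI = 5.555 kg
Glass = batch − LOI = 2141 − 5.555 = 2135 kg

LOI loss = 5.555 kg; glass = 2135 kg; yield = 99.74%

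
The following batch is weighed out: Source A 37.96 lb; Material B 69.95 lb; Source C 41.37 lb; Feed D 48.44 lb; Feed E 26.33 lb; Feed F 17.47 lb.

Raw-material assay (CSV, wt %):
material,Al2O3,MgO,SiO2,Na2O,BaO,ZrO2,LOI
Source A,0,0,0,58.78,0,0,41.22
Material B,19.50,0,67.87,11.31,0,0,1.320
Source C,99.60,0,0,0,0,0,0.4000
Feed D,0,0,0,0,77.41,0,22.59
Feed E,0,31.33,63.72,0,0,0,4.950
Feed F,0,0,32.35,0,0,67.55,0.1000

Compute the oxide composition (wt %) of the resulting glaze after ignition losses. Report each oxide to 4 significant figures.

Glass mass = 212.5 lb (batch 241.5 − LOI 29.00).
Composition: Al2O3 25.81%, MgO 3.882%, SiO2 32.89%, Na2O 14.22%, BaO 17.64%, ZrO2 5.553%

The whole derivation holds full float precision through the solve; intermediates are shown rounded off to 4 significant digits as written. A single rounding produces every reported value — derived quantities (ignition loss, six oxide percentages, glass mass, totals, the yield) are re-derived from the batch weights at 212.5 lb of glass at full precision as written in the problem or answer text.
Delivered oxide masses:
  Al2O3: 69.95·0.1950 + 41.37·0.9960 = 54.84 lb
  MgO: 26.33·0.3133 = 8.249 lb
  SiO2: 69.95·0.6787 + 26.33·0.6372 + 17.47·0.3235 = 69.90 lb
  Na2O: 37.96·0.5878 + 69.95·0.1131 = 30.22 lb
  BaO: 48.44·0.7741 = 37.50 lb
  ZrO2: 17.47·0.6755 = 11.80 lb
LOI: 37.96·0.4122 + 69.95·0.01320 + 41.37·0.004000 + 48.44·0.2259 + 26.33·0.04950 + 17.47·0.001000 = 29.00 lb
Glass mass = batch − LOI = 241.5 − 29.00 = 212.5 lb (the oxide masses sum to this)
each wt % is 100 × oxide ÷ glass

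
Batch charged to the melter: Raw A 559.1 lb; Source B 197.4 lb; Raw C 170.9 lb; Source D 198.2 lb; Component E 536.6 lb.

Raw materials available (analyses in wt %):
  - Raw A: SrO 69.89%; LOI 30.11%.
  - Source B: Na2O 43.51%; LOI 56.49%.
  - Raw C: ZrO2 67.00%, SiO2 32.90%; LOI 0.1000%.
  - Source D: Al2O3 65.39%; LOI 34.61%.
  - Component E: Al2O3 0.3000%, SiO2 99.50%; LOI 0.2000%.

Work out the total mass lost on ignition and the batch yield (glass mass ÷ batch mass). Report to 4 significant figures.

The whole derivation keeps full float precision all the way through. Values along the way appear with 4-significant-digit rounding on the page — each reported figure receives exactly one rounding. All derived quantities are carried starting from the weights at 1313 lb of glass at exact precision (the yield, five oxide percentages, the totals, ignition loss, net glass mass), as written in the problem or the answer.
Ignition loss by material:
  Raw A: 559.1 × 0.3011 = 168.3 lb
  Source B: 197.4 × 0.5649 = 111.5 lb
  Raw C: 170.9 × 0.001000 = 0.1709 lb
  Source D: 198.2 × 0.3461 = 68.60 lb
  Component E: 536.6 × 0.002000 = 1.073 lb
Total LOI = 349.7 lb
Glass = batch − LOI = 1662 − 349.7 = 1313 lb

LOI loss = 349.7 lb; glass = 1313 lb; yield = 78.96%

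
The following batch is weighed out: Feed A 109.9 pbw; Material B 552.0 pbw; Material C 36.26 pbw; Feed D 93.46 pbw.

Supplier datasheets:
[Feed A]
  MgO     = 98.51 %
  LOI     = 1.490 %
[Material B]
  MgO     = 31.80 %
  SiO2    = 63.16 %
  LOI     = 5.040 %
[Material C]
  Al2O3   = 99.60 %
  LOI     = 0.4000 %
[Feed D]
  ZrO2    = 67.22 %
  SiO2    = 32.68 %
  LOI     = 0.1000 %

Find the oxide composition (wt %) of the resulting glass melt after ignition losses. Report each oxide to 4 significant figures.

Glass mass = 761.9 pbw (batch 791.6 − LOI 29.70).
Composition: MgO 37.25%, ZrO2 8.245%, Al2O3 4.740%, SiO2 49.77%

Intermediates are displayed rounded off to 4 significant digits at each printed step — each numeric step carries full float precision end to end — every reported number receives exactly one rounding. The derived quantities, including four oxide percentages, the yield, ignition loss, glass mass, totals, are computed from the weighed amounts at 761.9 pbw of glass in exact precision as quoted within question or answer.
What the batch supplies per oxide:
  MgO: 109.9·0.9851 + 552.0·0.3180 = 283.8 pbw
  ZrO2: 93.46·0.6722 = 62.82 pbw
  Al2O3: 36.26·0.9960 = 36.11 pbw
  SiO2: 552.0·0.6316 + 93.46·0.3268 = 379.2 pbw
LOI: 109.9·0.01490 + 552.0·0.05040 + 36.26·0.004000 + 93.46·0.001000 = 29.70 pbw
Net of LOI, the glass mass = 791.6 − 29.70 = 761.9 pbw (equal to the oxide-mass sum)
percent share: oxide ÷ glass, ×100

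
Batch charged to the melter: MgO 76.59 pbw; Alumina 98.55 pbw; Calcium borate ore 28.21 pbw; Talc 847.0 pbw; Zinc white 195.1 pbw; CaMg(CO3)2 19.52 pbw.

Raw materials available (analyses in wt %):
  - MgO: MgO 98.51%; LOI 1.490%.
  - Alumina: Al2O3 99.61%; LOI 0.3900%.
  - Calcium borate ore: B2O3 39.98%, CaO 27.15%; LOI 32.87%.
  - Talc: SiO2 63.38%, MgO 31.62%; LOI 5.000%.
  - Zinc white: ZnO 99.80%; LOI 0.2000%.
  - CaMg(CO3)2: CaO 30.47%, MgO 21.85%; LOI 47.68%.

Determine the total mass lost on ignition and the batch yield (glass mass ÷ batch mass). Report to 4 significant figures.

The working math holds full precision in all steps. Mid-chain values are displayed, rounded to 4 significant digits, as written — exactly one rounding goes into each reported value. All derived quantities, which include six oxide percentages, glass mass, totals, yield, ignition loss, are carried at full precision, as quoted within either problem or answer, from the weighed amounts on 1202 pbw of glass.
Per-material ignition loss:
  MgO: 76.59 × 0.01490 = 1.141 pbw
  Alumina: 98.55 × 0.003900 = 0.3843 pbw
  Calcium borate ore: 28.21 × 0.3287 = 9.273 pbw
  Talc: 847.0 × 0.05000 = 42.35 pbw
  Zinc white: 195.1 × 0.002000 = 0.3902 pbw
  CaMg(CO3)2: 19.52 × 0.4768 = 9.307 pbw
Total LOI = 62.85 pbw
Glass = batch − LOI = 1265 − 62.85 = 1202 pbw

LOI loss = 62.85 pbw; glass = 1202 pbw; yield = 95.03%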